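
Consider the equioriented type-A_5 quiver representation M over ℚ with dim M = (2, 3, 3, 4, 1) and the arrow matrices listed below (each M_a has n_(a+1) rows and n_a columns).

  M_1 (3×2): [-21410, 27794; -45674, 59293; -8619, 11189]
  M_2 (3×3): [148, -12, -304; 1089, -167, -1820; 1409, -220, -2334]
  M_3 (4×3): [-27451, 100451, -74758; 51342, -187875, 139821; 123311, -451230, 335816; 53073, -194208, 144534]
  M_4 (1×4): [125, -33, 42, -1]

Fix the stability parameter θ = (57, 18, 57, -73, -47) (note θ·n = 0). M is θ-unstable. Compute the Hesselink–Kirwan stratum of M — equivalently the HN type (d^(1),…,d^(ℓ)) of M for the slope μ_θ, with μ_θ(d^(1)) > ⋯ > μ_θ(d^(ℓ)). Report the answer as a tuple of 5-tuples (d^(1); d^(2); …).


Barcode: M ≅ I[1,2], I[1,5], I[2,4], I[3,4], I[4,4]. HN layers by μ_θ (5 steps, strictly decreasing):
  μ^(1)=75/2; μ^(2)=12/5; μ^(3)=2/3; μ^(4)=-8; μ^(5)=-73

((1, 1, 0, 0, 0); (1, 1, 1, 1, 1); (0, 1, 1, 1, 0); (0, 0, 1, 1, 0); (0, 0, 0, 1, 0))


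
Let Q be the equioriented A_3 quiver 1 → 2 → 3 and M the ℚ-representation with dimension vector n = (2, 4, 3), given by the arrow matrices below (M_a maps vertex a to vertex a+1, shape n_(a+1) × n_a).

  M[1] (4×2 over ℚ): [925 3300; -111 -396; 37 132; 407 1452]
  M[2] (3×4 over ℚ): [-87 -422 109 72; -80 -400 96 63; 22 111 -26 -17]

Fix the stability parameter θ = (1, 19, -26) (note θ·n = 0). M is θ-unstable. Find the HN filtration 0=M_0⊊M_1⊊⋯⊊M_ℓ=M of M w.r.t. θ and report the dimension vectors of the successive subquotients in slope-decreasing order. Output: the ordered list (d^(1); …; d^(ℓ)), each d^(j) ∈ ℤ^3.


Via rank(M_{q-1}∘⋯∘M_p): M ≅ I[1,1], I[1,3], I[2,2], I[2,3]^2.
μ_θ-semistable layers: μ^(1)=19; μ^(2)=1; μ^(3)=-2; μ^(4)=-7/2

((0, 1, 0); (1, 0, 0); (1, 1, 1); (0, 2, 2))


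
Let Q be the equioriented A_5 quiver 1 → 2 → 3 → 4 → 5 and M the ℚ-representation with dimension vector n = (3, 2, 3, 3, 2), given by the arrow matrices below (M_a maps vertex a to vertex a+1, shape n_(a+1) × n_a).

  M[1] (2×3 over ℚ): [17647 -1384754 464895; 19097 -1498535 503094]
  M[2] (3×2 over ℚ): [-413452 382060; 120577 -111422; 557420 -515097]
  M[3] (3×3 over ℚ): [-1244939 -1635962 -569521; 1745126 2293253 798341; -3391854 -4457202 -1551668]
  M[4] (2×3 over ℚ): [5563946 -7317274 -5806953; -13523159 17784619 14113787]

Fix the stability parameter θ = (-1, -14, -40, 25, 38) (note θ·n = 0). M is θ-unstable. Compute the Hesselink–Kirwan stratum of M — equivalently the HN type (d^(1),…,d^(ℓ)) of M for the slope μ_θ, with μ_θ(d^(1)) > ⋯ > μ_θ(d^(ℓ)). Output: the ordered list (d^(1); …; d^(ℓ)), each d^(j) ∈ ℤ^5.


Via rank(M_{q-1}∘⋯∘M_p): M ≅ I[1,1], I[1,4], I[1,5], I[3,3], I[4,5].
μ_θ-semistable layers: μ^(1)=38; μ^(2)=25; μ^(3)=-1; μ^(4)=-55/3; μ^(5)=-40

((0, 0, 0, 0, 2); (0, 0, 0, 3, 0); (1, 0, 0, 0, 0); (2, 2, 2, 0, 0); (0, 0, 1, 0, 0))


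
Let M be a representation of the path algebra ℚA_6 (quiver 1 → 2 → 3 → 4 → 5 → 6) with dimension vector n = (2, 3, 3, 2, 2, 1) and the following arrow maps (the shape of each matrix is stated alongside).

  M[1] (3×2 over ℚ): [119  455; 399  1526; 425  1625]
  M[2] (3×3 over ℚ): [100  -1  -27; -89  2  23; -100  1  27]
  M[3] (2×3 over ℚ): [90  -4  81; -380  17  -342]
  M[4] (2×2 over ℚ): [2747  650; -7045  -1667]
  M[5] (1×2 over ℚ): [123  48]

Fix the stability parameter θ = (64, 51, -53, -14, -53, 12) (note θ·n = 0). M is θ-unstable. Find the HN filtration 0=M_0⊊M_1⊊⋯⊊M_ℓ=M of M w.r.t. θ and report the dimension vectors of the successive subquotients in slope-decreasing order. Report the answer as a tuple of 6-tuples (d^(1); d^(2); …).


Barcode: M ≅ I[1,5], I[1,6], I[2,2], I[3,3]. HN layers by μ_θ (4 steps, strictly decreasing):
  μ^(1)=51; μ^(2)=12; μ^(3)=-1; μ^(4)=-53

((0, 1, 0, 0, 0, 0); (0, 0, 0, 0, 0, 1); (2, 2, 2, 2, 2, 0); (0, 0, 1, 0, 0, 0))


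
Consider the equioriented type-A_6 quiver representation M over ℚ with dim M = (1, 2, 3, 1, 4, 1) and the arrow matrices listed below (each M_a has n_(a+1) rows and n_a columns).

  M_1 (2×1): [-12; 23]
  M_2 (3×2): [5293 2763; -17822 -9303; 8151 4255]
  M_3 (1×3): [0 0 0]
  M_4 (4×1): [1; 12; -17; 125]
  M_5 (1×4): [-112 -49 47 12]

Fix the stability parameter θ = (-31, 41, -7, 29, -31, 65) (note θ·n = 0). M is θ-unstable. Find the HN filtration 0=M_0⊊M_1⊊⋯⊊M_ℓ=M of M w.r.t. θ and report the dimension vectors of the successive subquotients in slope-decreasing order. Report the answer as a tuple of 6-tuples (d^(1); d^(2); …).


Interval decomposition of M: I[1,3], I[2,3], I[3,3], I[4,6], I[5,5]^3.
HN type (ℓ=5): μ^(1)=65; μ^(2)=17; μ^(3)=-1; μ^(4)=-7; μ^(5)=-31

((0, 0, 0, 0, 0, 1); (0, 2, 2, 0, 0, 0); (0, 0, 0, 1, 1, 0); (0, 0, 1, 0, 0, 0); (1, 0, 0, 0, 3, 0))


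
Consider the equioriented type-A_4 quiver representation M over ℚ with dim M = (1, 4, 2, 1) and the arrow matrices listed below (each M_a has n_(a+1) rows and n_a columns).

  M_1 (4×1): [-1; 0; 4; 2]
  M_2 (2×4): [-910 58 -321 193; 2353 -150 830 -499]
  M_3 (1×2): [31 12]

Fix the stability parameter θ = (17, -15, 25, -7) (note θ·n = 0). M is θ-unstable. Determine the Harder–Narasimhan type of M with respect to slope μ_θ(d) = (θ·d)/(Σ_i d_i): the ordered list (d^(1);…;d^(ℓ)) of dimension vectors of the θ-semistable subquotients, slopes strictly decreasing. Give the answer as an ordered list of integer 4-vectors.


Interval decomposition of M: I[1,3], I[2,2]^2, I[2,4].
HN type (ℓ=4): μ^(1)=25; μ^(2)=9; μ^(3)=1; μ^(4)=-15

((0, 0, 1, 0); (0, 0, 1, 1); (1, 1, 0, 0); (0, 3, 0, 0))


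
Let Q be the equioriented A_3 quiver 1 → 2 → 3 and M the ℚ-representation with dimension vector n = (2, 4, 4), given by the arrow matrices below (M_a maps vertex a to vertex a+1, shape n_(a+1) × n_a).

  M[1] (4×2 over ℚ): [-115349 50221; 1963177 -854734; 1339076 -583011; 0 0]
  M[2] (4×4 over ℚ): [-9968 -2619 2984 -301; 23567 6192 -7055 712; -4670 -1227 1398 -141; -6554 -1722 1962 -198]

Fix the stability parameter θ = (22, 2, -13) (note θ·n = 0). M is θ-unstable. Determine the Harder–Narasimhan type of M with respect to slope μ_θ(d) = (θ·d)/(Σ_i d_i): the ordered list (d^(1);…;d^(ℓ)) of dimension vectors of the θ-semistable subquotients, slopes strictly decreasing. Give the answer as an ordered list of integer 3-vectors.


Barcode: M ≅ I[1,3]^2, I[2,2]^2, I[3,3]^2. HN layers by μ_θ (3 steps, strictly decreasing):
  μ^(1)=11/3; μ^(2)=2; μ^(3)=-13

((2, 2, 2); (0, 2, 0); (0, 0, 2))


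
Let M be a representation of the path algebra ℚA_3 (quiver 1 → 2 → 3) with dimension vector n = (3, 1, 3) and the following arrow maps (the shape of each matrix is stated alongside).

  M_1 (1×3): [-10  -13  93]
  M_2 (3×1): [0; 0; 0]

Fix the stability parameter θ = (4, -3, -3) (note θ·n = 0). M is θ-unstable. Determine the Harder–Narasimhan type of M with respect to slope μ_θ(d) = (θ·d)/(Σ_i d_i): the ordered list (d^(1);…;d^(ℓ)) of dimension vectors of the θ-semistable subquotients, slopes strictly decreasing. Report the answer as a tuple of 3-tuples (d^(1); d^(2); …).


Barcode: M ≅ I[1,1]^2, I[1,2], I[3,3]^3. HN layers by μ_θ (3 steps, strictly decreasing):
  μ^(1)=4; μ^(2)=1/2; μ^(3)=-3

((2, 0, 0); (1, 1, 0); (0, 0, 3))


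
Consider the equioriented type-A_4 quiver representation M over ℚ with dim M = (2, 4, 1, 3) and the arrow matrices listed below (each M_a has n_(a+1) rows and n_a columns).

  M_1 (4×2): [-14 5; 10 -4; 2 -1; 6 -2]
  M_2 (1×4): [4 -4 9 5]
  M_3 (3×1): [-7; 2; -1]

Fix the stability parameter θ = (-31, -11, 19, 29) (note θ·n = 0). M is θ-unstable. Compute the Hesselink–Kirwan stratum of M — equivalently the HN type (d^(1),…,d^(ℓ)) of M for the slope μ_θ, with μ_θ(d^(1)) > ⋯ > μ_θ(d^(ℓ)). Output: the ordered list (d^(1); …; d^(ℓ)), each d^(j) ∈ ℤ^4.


Barcode: M ≅ I[1,2], I[1,4], I[2,2]^2, I[4,4]^2. HN layers by μ_θ (4 steps, strictly decreasing):
  μ^(1)=29; μ^(2)=19; μ^(3)=-11; μ^(4)=-31

((0, 0, 0, 3); (0, 0, 1, 0); (0, 4, 0, 0); (2, 0, 0, 0))


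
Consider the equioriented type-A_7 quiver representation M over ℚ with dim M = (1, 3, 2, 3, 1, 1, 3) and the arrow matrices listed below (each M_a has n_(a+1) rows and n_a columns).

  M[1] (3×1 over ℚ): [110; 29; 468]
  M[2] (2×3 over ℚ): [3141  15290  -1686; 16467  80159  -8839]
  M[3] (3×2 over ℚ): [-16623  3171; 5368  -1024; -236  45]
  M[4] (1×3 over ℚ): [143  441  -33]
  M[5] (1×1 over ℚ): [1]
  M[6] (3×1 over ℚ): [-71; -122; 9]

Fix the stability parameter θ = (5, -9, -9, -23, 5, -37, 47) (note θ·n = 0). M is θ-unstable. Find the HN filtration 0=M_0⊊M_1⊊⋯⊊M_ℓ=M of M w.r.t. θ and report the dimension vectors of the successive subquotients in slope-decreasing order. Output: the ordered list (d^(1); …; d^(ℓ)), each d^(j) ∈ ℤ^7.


Barcode: M ≅ I[1,4], I[2,2], I[2,7], I[4,4], I[7,7]^2. HN layers by μ_θ (4 steps, strictly decreasing):
  μ^(1)=47; μ^(2)=-9; μ^(3)=-73/5; μ^(4)=-23

((0, 0, 0, 0, 0, 0, 3); (1, 2, 1, 1, 0, 0, 0); (0, 1, 1, 1, 1, 1, 0); (0, 0, 0, 1, 0, 0, 0))


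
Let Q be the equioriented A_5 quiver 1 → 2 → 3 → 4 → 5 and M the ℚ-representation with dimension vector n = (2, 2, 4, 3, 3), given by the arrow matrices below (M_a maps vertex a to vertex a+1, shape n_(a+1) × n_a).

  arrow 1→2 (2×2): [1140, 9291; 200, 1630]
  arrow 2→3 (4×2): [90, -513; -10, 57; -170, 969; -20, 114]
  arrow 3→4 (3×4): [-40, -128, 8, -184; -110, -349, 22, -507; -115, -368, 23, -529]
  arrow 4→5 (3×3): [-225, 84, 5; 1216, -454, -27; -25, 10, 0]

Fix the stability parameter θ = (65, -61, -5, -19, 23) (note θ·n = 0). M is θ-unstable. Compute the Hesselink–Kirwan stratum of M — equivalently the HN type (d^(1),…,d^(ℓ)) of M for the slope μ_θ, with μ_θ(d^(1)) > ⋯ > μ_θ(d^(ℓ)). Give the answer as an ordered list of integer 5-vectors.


Barcode: M ≅ I[1,1], I[1,2], I[2,5], I[3,3]^2, I[3,5], I[4,4], I[5,5]. HN layers by μ_θ (7 steps, strictly decreasing):
  μ^(1)=65; μ^(2)=23; μ^(3)=2; μ^(4)=-5; μ^(5)=-12; μ^(6)=-19; μ^(7)=-61

((1, 0, 0, 0, 0); (0, 0, 0, 0, 3); (1, 1, 0, 0, 0); (0, 0, 2, 0, 0); (0, 0, 2, 2, 0); (0, 0, 0, 1, 0); (0, 1, 0, 0, 0))


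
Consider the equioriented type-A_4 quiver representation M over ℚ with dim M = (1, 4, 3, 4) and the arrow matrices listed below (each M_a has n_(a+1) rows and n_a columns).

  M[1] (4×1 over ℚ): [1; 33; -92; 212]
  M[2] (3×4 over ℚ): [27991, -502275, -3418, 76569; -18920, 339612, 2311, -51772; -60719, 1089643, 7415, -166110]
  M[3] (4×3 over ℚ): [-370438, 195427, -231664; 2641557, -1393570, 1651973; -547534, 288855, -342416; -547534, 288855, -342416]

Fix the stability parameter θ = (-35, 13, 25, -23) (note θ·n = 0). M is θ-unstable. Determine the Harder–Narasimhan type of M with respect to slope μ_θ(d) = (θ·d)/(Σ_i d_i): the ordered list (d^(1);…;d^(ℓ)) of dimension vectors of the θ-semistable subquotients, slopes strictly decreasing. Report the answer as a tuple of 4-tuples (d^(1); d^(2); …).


Barcode: M ≅ I[1,2], I[2,3], I[2,4]^2, I[4,4]^2. HN layers by μ_θ (5 steps, strictly decreasing):
  μ^(1)=25; μ^(2)=13; μ^(3)=5; μ^(4)=-23; μ^(5)=-35

((0, 0, 1, 0); (0, 2, 0, 0); (0, 2, 2, 2); (0, 0, 0, 2); (1, 0, 0, 0))


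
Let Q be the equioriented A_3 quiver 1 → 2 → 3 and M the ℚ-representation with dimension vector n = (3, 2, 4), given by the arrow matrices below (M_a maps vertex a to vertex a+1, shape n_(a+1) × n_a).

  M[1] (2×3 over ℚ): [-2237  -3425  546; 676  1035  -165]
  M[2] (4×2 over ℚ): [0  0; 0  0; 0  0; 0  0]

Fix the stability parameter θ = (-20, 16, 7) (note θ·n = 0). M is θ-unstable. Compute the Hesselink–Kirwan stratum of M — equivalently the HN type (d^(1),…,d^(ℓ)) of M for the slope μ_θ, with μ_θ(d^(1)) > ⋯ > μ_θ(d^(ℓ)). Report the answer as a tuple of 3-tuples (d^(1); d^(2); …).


Interval decomposition of M: I[1,1], I[1,2]^2, I[3,3]^4.
HN type (ℓ=3): μ^(1)=16; μ^(2)=7; μ^(3)=-20

((0, 2, 0); (0, 0, 4); (3, 0, 0))


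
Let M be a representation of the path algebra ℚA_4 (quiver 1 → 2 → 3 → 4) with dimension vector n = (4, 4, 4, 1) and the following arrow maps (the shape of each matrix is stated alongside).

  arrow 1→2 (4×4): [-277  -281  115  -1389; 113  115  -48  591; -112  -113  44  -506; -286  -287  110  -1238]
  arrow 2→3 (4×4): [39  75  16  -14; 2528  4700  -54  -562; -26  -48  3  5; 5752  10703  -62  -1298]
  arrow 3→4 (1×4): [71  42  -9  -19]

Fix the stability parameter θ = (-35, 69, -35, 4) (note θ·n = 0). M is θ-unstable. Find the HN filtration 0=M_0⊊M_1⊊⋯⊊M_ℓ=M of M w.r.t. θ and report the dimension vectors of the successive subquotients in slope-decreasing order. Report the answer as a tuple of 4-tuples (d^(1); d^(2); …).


Interval decomposition of M: I[1,2], I[1,3]^2, I[1,4], I[3,3].
HN type (ℓ=4): μ^(1)=69; μ^(2)=17; μ^(3)=38/3; μ^(4)=-35

((0, 1, 0, 0); (0, 2, 2, 0); (0, 1, 1, 1); (4, 0, 1, 0))


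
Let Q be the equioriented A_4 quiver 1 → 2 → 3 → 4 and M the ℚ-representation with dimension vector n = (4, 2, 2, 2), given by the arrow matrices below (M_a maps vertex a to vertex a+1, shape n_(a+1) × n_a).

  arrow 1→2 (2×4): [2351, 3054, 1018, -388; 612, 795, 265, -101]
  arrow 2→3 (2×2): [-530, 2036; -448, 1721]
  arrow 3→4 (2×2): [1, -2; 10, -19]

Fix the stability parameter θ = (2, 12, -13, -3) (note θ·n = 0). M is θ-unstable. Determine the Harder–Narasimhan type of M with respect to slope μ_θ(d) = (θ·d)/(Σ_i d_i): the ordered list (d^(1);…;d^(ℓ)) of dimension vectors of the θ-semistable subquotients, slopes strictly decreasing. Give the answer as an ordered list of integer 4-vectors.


Via rank(M_{q-1}∘⋯∘M_p): M ≅ I[1,1]^2, I[1,4]^2.
μ_θ-semistable layers: μ^(1)=2; μ^(2)=-1/2

((2, 0, 0, 0); (2, 2, 2, 2))


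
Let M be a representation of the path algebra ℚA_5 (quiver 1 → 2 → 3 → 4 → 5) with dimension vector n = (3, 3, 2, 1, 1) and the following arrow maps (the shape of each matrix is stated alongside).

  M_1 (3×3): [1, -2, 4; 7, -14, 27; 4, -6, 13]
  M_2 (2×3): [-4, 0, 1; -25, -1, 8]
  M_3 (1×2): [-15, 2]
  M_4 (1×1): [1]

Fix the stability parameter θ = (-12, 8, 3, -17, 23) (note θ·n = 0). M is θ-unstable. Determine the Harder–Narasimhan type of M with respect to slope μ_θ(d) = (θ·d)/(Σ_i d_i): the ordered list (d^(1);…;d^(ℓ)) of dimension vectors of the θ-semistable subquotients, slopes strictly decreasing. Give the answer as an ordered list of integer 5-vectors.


Barcode: M ≅ I[1,2], I[1,3], I[1,5]. HN layers by μ_θ (5 steps, strictly decreasing):
  μ^(1)=23; μ^(2)=8; μ^(3)=11/2; μ^(4)=-2; μ^(5)=-12

((0, 0, 0, 0, 1); (0, 1, 0, 0, 0); (0, 1, 1, 0, 0); (0, 1, 1, 1, 0); (3, 0, 0, 0, 0))


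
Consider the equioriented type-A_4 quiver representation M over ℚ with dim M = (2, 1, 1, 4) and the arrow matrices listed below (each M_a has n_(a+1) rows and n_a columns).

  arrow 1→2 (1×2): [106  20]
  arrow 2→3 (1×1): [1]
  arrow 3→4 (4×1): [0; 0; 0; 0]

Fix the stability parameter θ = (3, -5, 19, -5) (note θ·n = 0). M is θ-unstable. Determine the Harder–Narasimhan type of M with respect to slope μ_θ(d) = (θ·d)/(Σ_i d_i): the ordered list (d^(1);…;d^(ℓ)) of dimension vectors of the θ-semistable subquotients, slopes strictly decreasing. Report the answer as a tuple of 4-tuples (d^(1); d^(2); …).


Via rank(M_{q-1}∘⋯∘M_p): M ≅ I[1,1], I[1,3], I[4,4]^4.
μ_θ-semistable layers: μ^(1)=19; μ^(2)=3; μ^(3)=-1; μ^(4)=-5

((0, 0, 1, 0); (1, 0, 0, 0); (1, 1, 0, 0); (0, 0, 0, 4))


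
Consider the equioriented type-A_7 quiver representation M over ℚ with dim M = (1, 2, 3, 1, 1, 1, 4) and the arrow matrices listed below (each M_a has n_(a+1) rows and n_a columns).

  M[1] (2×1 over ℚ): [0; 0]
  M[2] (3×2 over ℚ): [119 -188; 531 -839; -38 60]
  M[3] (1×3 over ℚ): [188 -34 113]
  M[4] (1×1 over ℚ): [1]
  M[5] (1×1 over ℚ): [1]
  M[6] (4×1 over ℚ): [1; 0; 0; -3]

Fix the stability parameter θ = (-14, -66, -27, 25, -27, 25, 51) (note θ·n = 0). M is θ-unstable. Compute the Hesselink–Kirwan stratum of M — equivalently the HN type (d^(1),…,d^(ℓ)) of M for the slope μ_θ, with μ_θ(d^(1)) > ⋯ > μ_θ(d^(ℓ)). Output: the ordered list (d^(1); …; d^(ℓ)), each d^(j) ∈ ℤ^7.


Via rank(M_{q-1}∘⋯∘M_p): M ≅ I[1,1], I[2,3], I[2,7], I[3,3], I[7,7]^3.
μ_θ-semistable layers: μ^(1)=51; μ^(2)=25; μ^(3)=-1; μ^(4)=-14; μ^(5)=-27; μ^(6)=-66

((0, 0, 0, 0, 0, 0, 4); (0, 0, 0, 0, 0, 1, 0); (0, 0, 0, 1, 1, 0, 0); (1, 0, 0, 0, 0, 0, 0); (0, 0, 3, 0, 0, 0, 0); (0, 2, 0, 0, 0, 0, 0))


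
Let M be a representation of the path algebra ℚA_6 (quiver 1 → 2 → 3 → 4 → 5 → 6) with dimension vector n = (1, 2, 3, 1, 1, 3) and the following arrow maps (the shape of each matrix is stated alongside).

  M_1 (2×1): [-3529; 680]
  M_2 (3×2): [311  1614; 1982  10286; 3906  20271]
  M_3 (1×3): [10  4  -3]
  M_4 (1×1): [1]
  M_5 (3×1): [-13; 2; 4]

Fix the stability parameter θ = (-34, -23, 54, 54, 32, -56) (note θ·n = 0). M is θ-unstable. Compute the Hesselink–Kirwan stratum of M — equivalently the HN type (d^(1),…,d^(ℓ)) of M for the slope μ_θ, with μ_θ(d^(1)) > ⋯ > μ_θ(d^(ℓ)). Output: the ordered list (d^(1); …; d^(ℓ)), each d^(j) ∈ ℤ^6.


Barcode: M ≅ I[1,3], I[2,6], I[3,3], I[6,6]^2. HN layers by μ_θ (5 steps, strictly decreasing):
  μ^(1)=54; μ^(2)=21; μ^(3)=-23; μ^(4)=-34; μ^(5)=-56

((0, 0, 2, 0, 0, 0); (0, 0, 1, 1, 1, 1); (0, 2, 0, 0, 0, 0); (1, 0, 0, 0, 0, 0); (0, 0, 0, 0, 0, 2))


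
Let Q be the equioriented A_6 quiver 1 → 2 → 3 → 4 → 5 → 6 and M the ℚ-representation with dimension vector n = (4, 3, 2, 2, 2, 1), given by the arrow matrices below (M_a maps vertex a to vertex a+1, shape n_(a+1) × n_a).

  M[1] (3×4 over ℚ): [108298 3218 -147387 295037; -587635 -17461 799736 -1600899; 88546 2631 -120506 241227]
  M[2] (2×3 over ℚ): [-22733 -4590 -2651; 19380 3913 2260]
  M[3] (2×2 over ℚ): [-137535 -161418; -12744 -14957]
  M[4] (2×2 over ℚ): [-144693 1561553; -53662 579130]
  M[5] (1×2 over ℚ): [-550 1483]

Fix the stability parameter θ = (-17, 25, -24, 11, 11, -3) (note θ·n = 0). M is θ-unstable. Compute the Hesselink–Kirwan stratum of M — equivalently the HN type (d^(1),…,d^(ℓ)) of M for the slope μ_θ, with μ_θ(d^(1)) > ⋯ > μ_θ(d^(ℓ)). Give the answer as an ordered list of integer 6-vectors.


Barcode: M ≅ I[1,1], I[1,2], I[1,5], I[1,6]. HN layers by μ_θ (5 steps, strictly decreasing):
  μ^(1)=25; μ^(2)=11; μ^(3)=19/3; μ^(4)=1/2; μ^(5)=-17

((0, 1, 0, 0, 0, 0); (0, 0, 0, 1, 1, 0); (0, 0, 0, 1, 1, 1); (0, 2, 2, 0, 0, 0); (4, 0, 0, 0, 0, 0))


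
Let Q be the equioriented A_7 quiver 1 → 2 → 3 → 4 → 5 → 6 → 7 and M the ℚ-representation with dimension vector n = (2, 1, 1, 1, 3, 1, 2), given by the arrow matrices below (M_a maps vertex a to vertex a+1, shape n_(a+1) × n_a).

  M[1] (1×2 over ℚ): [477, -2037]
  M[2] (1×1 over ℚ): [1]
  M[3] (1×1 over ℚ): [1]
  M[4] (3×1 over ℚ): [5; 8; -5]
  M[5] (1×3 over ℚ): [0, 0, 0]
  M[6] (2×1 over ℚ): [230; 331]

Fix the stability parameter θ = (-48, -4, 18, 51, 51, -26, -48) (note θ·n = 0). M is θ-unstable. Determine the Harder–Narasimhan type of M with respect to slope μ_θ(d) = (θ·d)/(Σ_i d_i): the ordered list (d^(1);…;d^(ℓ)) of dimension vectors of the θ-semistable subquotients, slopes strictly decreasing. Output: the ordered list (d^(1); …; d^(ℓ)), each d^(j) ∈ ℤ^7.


Barcode: M ≅ I[1,1], I[1,5], I[5,5]^2, I[6,7], I[7,7]. HN layers by μ_θ (5 steps, strictly decreasing):
  μ^(1)=51; μ^(2)=18; μ^(3)=-4; μ^(4)=-37; μ^(5)=-48

((0, 0, 0, 1, 3, 0, 0); (0, 0, 1, 0, 0, 0, 0); (0, 1, 0, 0, 0, 0, 0); (0, 0, 0, 0, 0, 1, 1); (2, 0, 0, 0, 0, 0, 1))


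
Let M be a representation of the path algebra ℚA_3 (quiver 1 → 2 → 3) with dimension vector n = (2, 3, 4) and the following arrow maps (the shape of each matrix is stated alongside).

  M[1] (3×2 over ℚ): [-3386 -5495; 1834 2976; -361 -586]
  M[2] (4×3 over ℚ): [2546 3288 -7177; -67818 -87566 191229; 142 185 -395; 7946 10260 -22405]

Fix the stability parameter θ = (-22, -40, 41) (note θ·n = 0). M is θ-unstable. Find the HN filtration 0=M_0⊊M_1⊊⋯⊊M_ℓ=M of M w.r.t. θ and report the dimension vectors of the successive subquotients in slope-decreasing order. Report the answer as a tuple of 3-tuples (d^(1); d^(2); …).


Interval decomposition of M: I[1,2], I[1,3], I[2,3], I[3,3]^2.
HN type (ℓ=3): μ^(1)=41; μ^(2)=-31; μ^(3)=-40

((0, 0, 4); (2, 2, 0); (0, 1, 0))


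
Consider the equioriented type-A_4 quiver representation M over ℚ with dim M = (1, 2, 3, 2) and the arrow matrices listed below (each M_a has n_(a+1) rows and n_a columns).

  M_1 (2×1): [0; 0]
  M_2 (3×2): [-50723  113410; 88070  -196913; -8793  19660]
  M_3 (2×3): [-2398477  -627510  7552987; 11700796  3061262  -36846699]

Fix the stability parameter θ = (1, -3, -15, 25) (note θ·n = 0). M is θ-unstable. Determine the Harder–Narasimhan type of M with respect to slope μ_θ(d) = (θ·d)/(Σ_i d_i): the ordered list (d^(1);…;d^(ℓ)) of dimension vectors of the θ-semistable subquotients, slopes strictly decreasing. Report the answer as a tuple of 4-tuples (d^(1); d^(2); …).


Barcode: M ≅ I[1,1], I[2,3], I[2,4], I[3,4]. HN layers by μ_θ (4 steps, strictly decreasing):
  μ^(1)=25; μ^(2)=1; μ^(3)=-9; μ^(4)=-15

((0, 0, 0, 2); (1, 0, 0, 0); (0, 2, 2, 0); (0, 0, 1, 0))


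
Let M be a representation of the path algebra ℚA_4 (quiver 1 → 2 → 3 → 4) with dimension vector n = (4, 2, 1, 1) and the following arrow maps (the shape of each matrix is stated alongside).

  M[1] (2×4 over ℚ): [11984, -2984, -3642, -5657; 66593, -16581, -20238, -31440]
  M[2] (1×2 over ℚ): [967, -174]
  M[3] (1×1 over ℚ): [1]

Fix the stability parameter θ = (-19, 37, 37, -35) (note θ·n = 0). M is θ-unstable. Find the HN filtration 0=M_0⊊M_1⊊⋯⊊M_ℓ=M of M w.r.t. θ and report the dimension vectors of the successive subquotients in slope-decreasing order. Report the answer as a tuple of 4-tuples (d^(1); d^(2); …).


Via rank(M_{q-1}∘⋯∘M_p): M ≅ I[1,1]^2, I[1,2], I[1,4].
μ_θ-semistable layers: μ^(1)=37; μ^(2)=13; μ^(3)=-19

((0, 1, 0, 0); (0, 1, 1, 1); (4, 0, 0, 0))


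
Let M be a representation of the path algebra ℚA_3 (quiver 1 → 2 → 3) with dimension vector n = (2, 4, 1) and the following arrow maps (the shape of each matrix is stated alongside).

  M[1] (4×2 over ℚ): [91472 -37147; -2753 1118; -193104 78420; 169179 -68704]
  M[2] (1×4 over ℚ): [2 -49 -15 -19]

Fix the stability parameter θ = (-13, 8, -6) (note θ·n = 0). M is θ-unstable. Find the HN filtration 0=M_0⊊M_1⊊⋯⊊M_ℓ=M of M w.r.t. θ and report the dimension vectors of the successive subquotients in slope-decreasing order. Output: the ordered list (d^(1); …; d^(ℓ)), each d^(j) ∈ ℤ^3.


Via rank(M_{q-1}∘⋯∘M_p): M ≅ I[1,2]^2, I[2,2], I[2,3].
μ_θ-semistable layers: μ^(1)=8; μ^(2)=1; μ^(3)=-13

((0, 3, 0); (0, 1, 1); (2, 0, 0))


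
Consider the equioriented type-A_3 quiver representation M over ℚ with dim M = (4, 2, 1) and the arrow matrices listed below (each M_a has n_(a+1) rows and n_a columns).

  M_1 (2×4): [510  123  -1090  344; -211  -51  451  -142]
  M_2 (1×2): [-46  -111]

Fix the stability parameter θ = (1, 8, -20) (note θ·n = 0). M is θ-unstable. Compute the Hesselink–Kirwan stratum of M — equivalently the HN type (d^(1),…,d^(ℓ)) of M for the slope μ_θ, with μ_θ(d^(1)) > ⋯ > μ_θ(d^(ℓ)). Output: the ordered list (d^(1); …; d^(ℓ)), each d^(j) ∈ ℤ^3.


Via rank(M_{q-1}∘⋯∘M_p): M ≅ I[1,1]^2, I[1,2], I[1,3].
μ_θ-semistable layers: μ^(1)=8; μ^(2)=1; μ^(3)=-11/3

((0, 1, 0); (3, 0, 0); (1, 1, 1))


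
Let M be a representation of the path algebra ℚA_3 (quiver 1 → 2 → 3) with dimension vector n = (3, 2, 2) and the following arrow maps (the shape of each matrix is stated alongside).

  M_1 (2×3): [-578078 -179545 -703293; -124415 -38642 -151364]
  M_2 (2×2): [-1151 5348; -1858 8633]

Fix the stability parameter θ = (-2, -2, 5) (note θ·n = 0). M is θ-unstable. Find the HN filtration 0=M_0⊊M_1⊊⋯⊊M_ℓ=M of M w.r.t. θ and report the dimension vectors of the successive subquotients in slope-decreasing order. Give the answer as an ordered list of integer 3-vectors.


Via rank(M_{q-1}∘⋯∘M_p): M ≅ I[1,1], I[1,3]^2.
μ_θ-semistable layers: μ^(1)=5; μ^(2)=-2

((0, 0, 2); (3, 2, 0))


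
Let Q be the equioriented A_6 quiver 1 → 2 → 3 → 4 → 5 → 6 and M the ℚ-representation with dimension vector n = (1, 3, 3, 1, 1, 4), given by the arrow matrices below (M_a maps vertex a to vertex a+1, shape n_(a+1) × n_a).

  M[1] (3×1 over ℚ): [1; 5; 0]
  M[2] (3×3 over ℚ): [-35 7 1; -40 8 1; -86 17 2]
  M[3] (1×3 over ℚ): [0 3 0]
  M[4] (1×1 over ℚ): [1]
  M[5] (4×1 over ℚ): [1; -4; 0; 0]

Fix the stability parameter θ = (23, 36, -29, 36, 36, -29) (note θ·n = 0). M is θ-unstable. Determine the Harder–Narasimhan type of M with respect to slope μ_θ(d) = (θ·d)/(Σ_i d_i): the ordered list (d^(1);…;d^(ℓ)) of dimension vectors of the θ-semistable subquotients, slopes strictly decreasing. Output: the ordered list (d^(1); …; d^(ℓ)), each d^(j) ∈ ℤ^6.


Barcode: M ≅ I[1,3], I[2,3], I[2,6], I[6,6]^3. HN layers by μ_θ (4 steps, strictly decreasing):
  μ^(1)=43/3; μ^(2)=10; μ^(3)=7/2; μ^(4)=-29

((0, 0, 0, 1, 1, 1); (1, 1, 1, 0, 0, 0); (0, 2, 2, 0, 0, 0); (0, 0, 0, 0, 0, 3))


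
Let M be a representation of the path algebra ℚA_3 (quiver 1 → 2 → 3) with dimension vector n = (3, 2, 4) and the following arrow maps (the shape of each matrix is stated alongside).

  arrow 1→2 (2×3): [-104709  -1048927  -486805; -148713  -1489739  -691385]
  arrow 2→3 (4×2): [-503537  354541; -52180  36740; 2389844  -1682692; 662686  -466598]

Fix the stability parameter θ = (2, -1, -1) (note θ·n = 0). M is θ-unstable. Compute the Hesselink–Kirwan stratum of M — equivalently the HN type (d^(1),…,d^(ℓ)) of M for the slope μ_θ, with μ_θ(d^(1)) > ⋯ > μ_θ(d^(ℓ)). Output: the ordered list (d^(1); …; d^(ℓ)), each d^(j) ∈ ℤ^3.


Interval decomposition of M: I[1,1]^2, I[1,2], I[2,3], I[3,3]^3.
HN type (ℓ=3): μ^(1)=2; μ^(2)=1/2; μ^(3)=-1

((2, 0, 0); (1, 1, 0); (0, 1, 4))


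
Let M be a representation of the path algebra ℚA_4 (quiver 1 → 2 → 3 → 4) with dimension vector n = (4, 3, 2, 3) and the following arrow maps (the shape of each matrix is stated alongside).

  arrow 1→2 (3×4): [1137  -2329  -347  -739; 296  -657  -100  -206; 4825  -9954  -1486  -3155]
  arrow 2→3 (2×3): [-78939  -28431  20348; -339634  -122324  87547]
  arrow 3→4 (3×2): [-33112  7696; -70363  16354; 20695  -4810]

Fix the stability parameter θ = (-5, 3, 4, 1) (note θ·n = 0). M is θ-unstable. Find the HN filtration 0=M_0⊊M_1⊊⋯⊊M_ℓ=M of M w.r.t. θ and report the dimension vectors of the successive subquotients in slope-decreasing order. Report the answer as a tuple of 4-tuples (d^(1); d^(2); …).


Via rank(M_{q-1}∘⋯∘M_p): M ≅ I[1,1], I[1,2], I[1,3], I[1,4], I[4,4]^2.
μ_θ-semistable layers: μ^(1)=4; μ^(2)=3; μ^(3)=8/3; μ^(4)=1; μ^(5)=-5

((0, 0, 1, 0); (0, 2, 0, 0); (0, 1, 1, 1); (0, 0, 0, 2); (4, 0, 0, 0))


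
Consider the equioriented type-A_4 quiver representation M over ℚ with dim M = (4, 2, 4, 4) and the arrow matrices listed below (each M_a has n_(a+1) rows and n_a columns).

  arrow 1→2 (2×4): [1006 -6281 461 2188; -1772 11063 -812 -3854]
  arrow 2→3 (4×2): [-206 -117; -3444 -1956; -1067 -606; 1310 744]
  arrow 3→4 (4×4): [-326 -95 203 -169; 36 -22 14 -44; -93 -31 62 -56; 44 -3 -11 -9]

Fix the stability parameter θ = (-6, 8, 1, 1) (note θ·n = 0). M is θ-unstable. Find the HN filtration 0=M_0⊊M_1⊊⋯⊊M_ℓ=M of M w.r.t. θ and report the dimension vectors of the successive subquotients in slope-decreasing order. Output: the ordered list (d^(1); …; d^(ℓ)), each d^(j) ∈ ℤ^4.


Interval decomposition of M: I[1,1]^2, I[1,4]^2, I[3,4]^2.
HN type (ℓ=3): μ^(1)=10/3; μ^(2)=1; μ^(3)=-6

((0, 2, 2, 2); (0, 0, 2, 2); (4, 0, 0, 0))


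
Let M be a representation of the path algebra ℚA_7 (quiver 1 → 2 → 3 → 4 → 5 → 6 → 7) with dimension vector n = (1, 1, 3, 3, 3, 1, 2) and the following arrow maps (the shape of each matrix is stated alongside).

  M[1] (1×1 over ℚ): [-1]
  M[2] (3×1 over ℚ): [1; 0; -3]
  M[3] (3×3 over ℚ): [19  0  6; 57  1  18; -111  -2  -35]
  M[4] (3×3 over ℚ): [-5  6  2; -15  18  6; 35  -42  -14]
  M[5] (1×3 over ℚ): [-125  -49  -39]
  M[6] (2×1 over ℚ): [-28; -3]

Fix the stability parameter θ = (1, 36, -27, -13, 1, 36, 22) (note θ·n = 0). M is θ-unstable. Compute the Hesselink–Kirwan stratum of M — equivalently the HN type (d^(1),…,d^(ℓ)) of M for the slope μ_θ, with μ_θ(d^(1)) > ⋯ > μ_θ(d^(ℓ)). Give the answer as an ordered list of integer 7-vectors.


Interval decomposition of M: I[1,7], I[3,4]^2, I[5,5]^2, I[7,7].
HN type (ℓ=6): μ^(1)=29; μ^(2)=22; μ^(3)=1; μ^(4)=-3/4; μ^(5)=-13; μ^(6)=-27

((0, 0, 0, 0, 0, 1, 1); (0, 0, 0, 0, 0, 0, 1); (0, 0, 0, 0, 3, 0, 0); (1, 1, 1, 1, 0, 0, 0); (0, 0, 0, 2, 0, 0, 0); (0, 0, 2, 0, 0, 0, 0))


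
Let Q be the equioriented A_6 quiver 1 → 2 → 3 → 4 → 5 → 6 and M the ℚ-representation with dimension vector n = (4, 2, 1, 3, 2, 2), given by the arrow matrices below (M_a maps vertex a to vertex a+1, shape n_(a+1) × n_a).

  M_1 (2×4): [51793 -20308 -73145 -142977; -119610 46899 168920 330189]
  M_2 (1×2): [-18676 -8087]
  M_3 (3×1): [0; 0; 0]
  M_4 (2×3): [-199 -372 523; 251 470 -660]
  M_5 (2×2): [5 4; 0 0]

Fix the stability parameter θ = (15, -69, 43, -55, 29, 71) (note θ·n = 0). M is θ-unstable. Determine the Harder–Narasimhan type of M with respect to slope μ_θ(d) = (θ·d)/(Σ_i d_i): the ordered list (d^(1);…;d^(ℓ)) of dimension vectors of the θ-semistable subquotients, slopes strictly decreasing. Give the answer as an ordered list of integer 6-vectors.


Barcode: M ≅ I[1,1]^2, I[1,2], I[1,3], I[4,4], I[4,5], I[4,6], I[6,6]. HN layers by μ_θ (6 steps, strictly decreasing):
  μ^(1)=71; μ^(2)=43; μ^(3)=29; μ^(4)=15; μ^(5)=-27; μ^(6)=-55

((0, 0, 0, 0, 0, 2); (0, 0, 1, 0, 0, 0); (0, 0, 0, 0, 2, 0); (2, 0, 0, 0, 0, 0); (2, 2, 0, 0, 0, 0); (0, 0, 0, 3, 0, 0))


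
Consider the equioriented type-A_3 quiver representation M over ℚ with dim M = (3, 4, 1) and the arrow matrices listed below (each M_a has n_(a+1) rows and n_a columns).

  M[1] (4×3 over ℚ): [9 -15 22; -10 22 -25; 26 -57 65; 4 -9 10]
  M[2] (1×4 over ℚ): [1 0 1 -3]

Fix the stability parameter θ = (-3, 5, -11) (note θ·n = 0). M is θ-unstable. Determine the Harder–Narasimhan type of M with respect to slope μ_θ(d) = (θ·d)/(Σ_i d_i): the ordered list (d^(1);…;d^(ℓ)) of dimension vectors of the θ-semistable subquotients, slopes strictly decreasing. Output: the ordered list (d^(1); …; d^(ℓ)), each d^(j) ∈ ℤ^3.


Interval decomposition of M: I[1,2]^2, I[1,3], I[2,2].
HN type (ℓ=2): μ^(1)=5; μ^(2)=-3

((0, 3, 0); (3, 1, 1))


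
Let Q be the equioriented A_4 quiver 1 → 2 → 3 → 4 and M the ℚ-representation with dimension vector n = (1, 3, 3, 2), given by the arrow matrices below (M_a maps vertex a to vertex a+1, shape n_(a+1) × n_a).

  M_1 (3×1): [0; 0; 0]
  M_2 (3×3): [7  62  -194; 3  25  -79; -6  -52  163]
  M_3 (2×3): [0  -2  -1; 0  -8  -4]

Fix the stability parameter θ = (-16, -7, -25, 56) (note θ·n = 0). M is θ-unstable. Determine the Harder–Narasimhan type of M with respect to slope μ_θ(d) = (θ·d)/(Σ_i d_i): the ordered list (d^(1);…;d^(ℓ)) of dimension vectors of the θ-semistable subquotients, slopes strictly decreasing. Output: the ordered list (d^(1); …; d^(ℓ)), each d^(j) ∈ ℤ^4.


Via rank(M_{q-1}∘⋯∘M_p): M ≅ I[1,1], I[2,3]^2, I[2,4], I[4,4].
μ_θ-semistable layers: μ^(1)=56; μ^(2)=-16

((0, 0, 0, 2); (1, 3, 3, 0))


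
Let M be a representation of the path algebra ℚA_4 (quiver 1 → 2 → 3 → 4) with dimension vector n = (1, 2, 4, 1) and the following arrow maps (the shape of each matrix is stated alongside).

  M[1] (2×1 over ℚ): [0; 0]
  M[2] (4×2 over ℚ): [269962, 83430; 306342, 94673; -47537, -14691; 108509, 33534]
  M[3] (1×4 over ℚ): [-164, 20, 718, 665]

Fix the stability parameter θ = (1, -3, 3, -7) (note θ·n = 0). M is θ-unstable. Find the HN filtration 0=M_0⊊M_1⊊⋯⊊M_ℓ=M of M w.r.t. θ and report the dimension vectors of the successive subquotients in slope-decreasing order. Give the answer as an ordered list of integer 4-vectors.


Barcode: M ≅ I[1,1], I[2,3], I[2,4], I[3,3]^2. HN layers by μ_θ (4 steps, strictly decreasing):
  μ^(1)=3; μ^(2)=1; μ^(3)=-2; μ^(4)=-3

((0, 0, 3, 0); (1, 0, 0, 0); (0, 0, 1, 1); (0, 2, 0, 0))


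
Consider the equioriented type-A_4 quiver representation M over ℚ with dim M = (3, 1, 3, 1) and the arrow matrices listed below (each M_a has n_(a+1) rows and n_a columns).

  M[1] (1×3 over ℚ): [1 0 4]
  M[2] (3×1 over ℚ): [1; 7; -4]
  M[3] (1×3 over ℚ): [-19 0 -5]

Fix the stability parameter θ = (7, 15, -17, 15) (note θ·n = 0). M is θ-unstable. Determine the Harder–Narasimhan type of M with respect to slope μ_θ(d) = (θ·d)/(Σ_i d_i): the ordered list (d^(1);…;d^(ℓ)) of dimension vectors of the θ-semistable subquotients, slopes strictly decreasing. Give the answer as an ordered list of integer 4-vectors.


Interval decomposition of M: I[1,1]^2, I[1,4], I[3,3]^2.
HN type (ℓ=4): μ^(1)=15; μ^(2)=7; μ^(3)=5/3; μ^(4)=-17

((0, 0, 0, 1); (2, 0, 0, 0); (1, 1, 1, 0); (0, 0, 2, 0))


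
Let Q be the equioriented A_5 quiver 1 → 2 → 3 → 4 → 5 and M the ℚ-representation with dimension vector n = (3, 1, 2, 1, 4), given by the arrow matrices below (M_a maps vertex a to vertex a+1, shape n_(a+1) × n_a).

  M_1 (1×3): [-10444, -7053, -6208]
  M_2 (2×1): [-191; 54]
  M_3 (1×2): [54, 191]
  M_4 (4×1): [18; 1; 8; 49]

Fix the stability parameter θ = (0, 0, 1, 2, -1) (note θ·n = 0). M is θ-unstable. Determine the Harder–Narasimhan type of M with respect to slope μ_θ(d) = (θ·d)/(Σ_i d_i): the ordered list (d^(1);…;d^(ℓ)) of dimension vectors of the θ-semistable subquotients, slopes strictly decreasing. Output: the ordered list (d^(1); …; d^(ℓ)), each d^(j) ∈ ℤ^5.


Via rank(M_{q-1}∘⋯∘M_p): M ≅ I[1,1]^2, I[1,3], I[3,5], I[5,5]^3.
μ_θ-semistable layers: μ^(1)=1; μ^(2)=2/3; μ^(3)=0; μ^(4)=-1

((0, 0, 1, 0, 0); (0, 0, 1, 1, 1); (3, 1, 0, 0, 0); (0, 0, 0, 0, 3))


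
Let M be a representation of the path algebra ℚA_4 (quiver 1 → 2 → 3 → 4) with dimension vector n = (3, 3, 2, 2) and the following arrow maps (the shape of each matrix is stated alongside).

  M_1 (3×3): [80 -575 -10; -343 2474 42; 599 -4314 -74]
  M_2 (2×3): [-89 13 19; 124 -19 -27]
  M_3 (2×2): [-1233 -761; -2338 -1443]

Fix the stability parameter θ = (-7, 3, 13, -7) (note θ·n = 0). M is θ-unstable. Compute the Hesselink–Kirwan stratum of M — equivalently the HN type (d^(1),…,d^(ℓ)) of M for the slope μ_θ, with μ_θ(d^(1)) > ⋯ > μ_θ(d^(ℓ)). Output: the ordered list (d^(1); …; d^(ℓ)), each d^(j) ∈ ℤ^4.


Barcode: M ≅ I[1,1], I[1,2], I[1,4], I[2,4]. HN layers by μ_θ (2 steps, strictly decreasing):
  μ^(1)=3; μ^(2)=-7

((0, 3, 2, 2); (3, 0, 0, 0))


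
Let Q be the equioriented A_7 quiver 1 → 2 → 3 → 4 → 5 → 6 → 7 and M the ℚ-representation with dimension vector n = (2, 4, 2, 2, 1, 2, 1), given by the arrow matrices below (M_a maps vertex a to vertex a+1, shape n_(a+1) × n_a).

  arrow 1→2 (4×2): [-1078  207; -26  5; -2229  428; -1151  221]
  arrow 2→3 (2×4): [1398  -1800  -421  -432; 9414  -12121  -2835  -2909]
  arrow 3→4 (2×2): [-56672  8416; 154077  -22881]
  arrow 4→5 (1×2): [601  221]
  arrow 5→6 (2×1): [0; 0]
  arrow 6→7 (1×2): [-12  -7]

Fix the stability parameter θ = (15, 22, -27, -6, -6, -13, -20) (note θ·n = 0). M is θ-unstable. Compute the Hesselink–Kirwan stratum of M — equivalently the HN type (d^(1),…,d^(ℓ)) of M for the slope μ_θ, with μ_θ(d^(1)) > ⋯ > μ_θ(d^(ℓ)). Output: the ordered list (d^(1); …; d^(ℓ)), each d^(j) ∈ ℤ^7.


Interval decomposition of M: I[1,2], I[1,5], I[2,2], I[2,3], I[4,4], I[6,6], I[6,7].
HN type (ℓ=7): μ^(1)=22; μ^(2)=15; μ^(3)=-2/5; μ^(4)=-5/2; μ^(5)=-6; μ^(6)=-13; μ^(7)=-33/2

((0, 2, 0, 0, 0, 0, 0); (1, 0, 0, 0, 0, 0, 0); (1, 1, 1, 1, 1, 0, 0); (0, 1, 1, 0, 0, 0, 0); (0, 0, 0, 1, 0, 0, 0); (0, 0, 0, 0, 0, 1, 0); (0, 0, 0, 0, 0, 1, 1))


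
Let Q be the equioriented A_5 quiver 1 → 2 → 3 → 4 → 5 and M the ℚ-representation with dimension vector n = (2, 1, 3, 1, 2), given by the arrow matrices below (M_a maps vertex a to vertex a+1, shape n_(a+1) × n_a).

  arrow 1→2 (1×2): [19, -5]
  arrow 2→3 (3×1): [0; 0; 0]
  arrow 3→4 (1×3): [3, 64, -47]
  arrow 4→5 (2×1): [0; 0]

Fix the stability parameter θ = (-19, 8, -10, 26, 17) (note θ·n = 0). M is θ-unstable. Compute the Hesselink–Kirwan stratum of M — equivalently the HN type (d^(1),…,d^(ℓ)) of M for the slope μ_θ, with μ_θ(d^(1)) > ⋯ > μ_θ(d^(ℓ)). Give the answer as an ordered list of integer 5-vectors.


Barcode: M ≅ I[1,1], I[1,2], I[3,3]^2, I[3,4], I[5,5]^2. HN layers by μ_θ (5 steps, strictly decreasing):
  μ^(1)=26; μ^(2)=17; μ^(3)=8; μ^(4)=-10; μ^(5)=-19

((0, 0, 0, 1, 0); (0, 0, 0, 0, 2); (0, 1, 0, 0, 0); (0, 0, 3, 0, 0); (2, 0, 0, 0, 0))


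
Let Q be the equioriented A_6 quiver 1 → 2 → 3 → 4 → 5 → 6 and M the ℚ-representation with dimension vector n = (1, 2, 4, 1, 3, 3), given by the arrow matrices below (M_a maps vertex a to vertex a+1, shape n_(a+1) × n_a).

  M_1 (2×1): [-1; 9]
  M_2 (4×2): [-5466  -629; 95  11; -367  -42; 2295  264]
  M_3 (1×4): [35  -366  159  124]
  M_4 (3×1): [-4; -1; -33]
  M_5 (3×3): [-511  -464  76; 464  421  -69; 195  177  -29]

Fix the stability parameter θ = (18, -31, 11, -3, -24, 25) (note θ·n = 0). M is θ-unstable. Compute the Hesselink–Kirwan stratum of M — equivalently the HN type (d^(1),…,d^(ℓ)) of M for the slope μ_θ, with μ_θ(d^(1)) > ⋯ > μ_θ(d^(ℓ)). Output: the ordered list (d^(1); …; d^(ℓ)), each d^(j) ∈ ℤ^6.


Interval decomposition of M: I[1,5], I[2,3], I[3,3]^2, I[5,6]^2, I[6,6].
HN type (ℓ=6): μ^(1)=25; μ^(2)=11; μ^(3)=-16/3; μ^(4)=-13/2; μ^(5)=-24; μ^(6)=-31

((0, 0, 0, 0, 0, 3); (0, 0, 3, 0, 0, 0); (0, 0, 1, 1, 1, 0); (1, 1, 0, 0, 0, 0); (0, 0, 0, 0, 2, 0); (0, 1, 0, 0, 0, 0))


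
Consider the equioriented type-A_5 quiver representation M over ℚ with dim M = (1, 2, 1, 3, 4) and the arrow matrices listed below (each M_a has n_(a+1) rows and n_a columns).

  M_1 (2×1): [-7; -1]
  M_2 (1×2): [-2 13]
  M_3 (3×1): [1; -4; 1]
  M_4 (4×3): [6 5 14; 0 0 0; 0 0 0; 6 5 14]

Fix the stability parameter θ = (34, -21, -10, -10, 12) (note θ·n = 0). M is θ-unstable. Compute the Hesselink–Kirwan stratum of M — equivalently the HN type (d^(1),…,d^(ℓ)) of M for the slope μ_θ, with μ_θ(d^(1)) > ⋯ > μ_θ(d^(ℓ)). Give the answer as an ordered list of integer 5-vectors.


Via rank(M_{q-1}∘⋯∘M_p): M ≅ I[1,4], I[2,2], I[4,4], I[4,5], I[5,5]^3.
μ_θ-semistable layers: μ^(1)=12; μ^(2)=-7/4; μ^(3)=-10; μ^(4)=-21

((0, 0, 0, 0, 4); (1, 1, 1, 1, 0); (0, 0, 0, 2, 0); (0, 1, 0, 0, 0))


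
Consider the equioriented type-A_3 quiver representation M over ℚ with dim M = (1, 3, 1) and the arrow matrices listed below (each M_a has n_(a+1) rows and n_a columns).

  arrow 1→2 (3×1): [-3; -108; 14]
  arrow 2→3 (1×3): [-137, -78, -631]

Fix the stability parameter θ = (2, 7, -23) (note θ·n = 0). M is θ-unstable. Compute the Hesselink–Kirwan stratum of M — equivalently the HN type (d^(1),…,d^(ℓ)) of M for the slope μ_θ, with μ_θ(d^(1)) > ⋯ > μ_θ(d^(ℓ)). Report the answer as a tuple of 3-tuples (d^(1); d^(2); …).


Interval decomposition of M: I[1,3], I[2,2]^2.
HN type (ℓ=2): μ^(1)=7; μ^(2)=-14/3

((0, 2, 0); (1, 1, 1))
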